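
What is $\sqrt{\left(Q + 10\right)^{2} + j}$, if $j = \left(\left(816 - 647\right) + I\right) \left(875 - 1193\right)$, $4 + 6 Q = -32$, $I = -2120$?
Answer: $\sqrt{620434} \approx 787.68$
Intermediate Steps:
$Q = -6$ ($Q = - \frac{2}{3} + \frac{1}{6} \left(-32\right) = - \frac{2}{3} - \frac{16}{3} = -6$)
$j = 620418$ ($j = \left(\left(816 - 647\right) - 2120\right) \left(875 - 1193\right) = \left(169 - 2120\right) \left(-318\right) = \left(-1951\right) \left(-318\right) = 620418$)
$\sqrt{\left(Q + 10\right)^{2} + j} = \sqrt{\left(-6 + 10\right)^{2} + 620418} = \sqrt{4^{2} + 620418} = \sqrt{16 + 620418} = \sqrt{620434}$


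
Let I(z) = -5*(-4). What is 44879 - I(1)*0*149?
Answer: 44879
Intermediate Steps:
I(z) = 20
44879 - I(1)*0*149 = 44879 - 20*0*149 = 44879 - 0*149 = 44879 - 1*0 = 44879 + 0 = 44879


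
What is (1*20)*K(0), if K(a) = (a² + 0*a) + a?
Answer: 0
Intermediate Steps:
K(a) = a + a² (K(a) = (a² + 0) + a = a² + a = a + a²)
(1*20)*K(0) = (1*20)*(0*(1 + 0)) = 20*(0*1) = 20*0 = 0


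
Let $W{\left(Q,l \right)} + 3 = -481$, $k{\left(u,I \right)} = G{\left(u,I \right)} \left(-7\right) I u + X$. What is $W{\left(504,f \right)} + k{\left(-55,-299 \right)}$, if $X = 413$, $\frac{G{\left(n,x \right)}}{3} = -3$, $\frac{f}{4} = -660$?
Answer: $1035964$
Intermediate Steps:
$f = -2640$ ($f = 4 \left(-660\right) = -2640$)
$G{\left(n,x \right)} = -9$ ($G{\left(n,x \right)} = 3 \left(-3\right) = -9$)
$k{\left(u,I \right)} = 413 + 63 I u$ ($k{\left(u,I \right)} = \left(-9\right) \left(-7\right) I u + 413 = 63 I u + 413 = 413 + 63 I u$)
$W{\left(Q,l \right)} = -484$ ($W{\left(Q,l \right)} = -3 - 481 = -484$)
$W{\left(504,f \right)} + k{\left(-55,-299 \right)} = -484 + \left(413 + 63 \left(-299\right) \left(-55\right)\right) = -484 + \left(413 + 1036035\right) = -484 + 1036448 = 1035964$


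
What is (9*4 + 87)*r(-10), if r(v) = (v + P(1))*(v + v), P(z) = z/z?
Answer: 22140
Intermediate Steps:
P(z) = 1
r(v) = 2*v*(1 + v) (r(v) = (v + 1)*(v + v) = (1 + v)*(2*v) = 2*v*(1 + v))
(9*4 + 87)*r(-10) = (9*4 + 87)*(2*(-10)*(1 - 10)) = (36 + 87)*(2*(-10)*(-9)) = 123*180 = 22140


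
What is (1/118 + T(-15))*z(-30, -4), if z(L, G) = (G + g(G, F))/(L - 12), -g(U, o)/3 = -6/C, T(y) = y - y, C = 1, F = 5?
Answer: -1/354 ≈ -0.0028249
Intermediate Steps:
T(y) = 0
g(U, o) = 18 (g(U, o) = -(-18)/1 = -(-18) = -3*(-6) = 18)
z(L, G) = (18 + G)/(-12 + L) (z(L, G) = (G + 18)/(L - 12) = (18 + G)/(-12 + L))
(1/118 + T(-15))*z(-30, -4) = (1/118 + 0)*((18 - 4)/(-12 - 30)) = (1/118 + 0)*(14/(-42)) = (-1/42*14)/118 = (1/118)*(-1/3) = -1/354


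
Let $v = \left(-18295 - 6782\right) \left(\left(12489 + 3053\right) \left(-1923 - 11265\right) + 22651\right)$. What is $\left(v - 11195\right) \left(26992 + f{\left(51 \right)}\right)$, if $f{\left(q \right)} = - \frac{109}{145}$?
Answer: $\frac{4022855133135981354}{29} \approx 1.3872 \cdot 10^{17}$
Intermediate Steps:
$f{\left(q \right)} = - \frac{109}{145}$ ($f{\left(q \right)} = \left(-109\right) \frac{1}{145} = - \frac{109}{145}$)
$v = 5139411908865$ ($v = - 25077 \left(15542 \left(-13188\right) + 22651\right) = - 25077 \left(-204967896 + 22651\right) = \left(-25077\right) \left(-204945245\right) = 5139411908865$)
$\left(v - 11195\right) \left(26992 + f{\left(51 \right)}\right) = \left(5139411908865 - 11195\right) \left(26992 - \frac{109}{145}\right) = 5139411897670 \cdot \frac{3913731}{145} = \frac{4022855133135981354}{29}$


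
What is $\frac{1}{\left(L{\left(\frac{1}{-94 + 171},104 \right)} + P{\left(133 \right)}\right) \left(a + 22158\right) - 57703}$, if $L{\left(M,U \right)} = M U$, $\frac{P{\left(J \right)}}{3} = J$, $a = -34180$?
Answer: $- \frac{77}{375045325} \approx -2.0531 \cdot 10^{-7}$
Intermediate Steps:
$P{\left(J \right)} = 3 J$
$\frac{1}{\left(L{\left(\frac{1}{-94 + 171},104 \right)} + P{\left(133 \right)}\right) \left(a + 22158\right) - 57703} = \frac{1}{\left(\frac{1}{-94 + 171} \cdot 104 + 3 \cdot 133\right) \left(-34180 + 22158\right) - 57703} = \frac{1}{\left(\frac{1}{77} \cdot 104 + 399\right) \left(-12022\right) - 57703} = \frac{1}{\left(\frac{104}{77} + 399\right) \left(-12022\right) - 57703} = \frac{1}{\frac{30827}{77} \left(-12022\right) - 57703} = \frac{1}{- \frac{370602194}{77} - 57703} = \frac{1}{- \frac{375045325}{77}} = - \frac{77}{375045325}$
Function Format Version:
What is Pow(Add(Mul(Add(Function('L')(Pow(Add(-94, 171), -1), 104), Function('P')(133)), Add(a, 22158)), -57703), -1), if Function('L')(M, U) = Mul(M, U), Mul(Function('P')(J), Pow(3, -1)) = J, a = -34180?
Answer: Rational(-77, 375045325) ≈ -2.0531e-7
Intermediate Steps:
Function('P')(J) = Mul(3, J)
Pow(Add(Mul(Add(Function('L')(Pow(Add(-94, 171), -1), 104), Function('P')(133)), Add(a, 22158)), -57703), -1) = Pow(Add(Mul(Add(Mul(Pow(Add(-94, 171), -1), 104), Mul(3, 133)), Add(-34180, 22158)), -57703), -1) = Pow(Add(Mul(Add(Mul(Pow(77, -1), 104), 399), -12022), -57703), -1) = Pow(Add(Mul(Add(Mul(Rational(1, 77), 104), 399), -12022), -57703), -1) = Pow(Add(Mul(Add(Rational(104, 77), 399), -12022), -57703), -1) = Pow(Add(Mul(Rational(30827, 77), -12022), -57703), -1) = Pow(Add(Rational(-370602194, 77), -57703), -1) = Pow(Rational(-375045325, 77), -1) = Rational(-77, 375045325)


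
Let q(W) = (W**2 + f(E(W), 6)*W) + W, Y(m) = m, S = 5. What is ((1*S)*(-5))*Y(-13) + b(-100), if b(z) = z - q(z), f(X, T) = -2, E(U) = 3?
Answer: -9875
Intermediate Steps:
q(W) = W**2 - W (q(W) = (W**2 - 2*W) + W = W**2 - W)
b(z) = z - z*(-1 + z)
((1*S)*(-5))*Y(-13) + b(-100) = ((1*5)*(-5))*(-13) - 100*(2 - 1*(-100)) = (5*(-5))*(-13) - 100*(2 + 100) = -25*(-13) - 100*102 = 325 - 10200 = -9875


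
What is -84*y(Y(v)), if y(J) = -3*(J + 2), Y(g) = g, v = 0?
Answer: 504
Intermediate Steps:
y(J) = -6 - 3*J (y(J) = -3*(2 + J) = -6 - 3*J)
-84*y(Y(v)) = -84*(-6 - 3*0) = -84*(-6 + 0) = -84*(-6) = 504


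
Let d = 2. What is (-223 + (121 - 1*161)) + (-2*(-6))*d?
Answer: -239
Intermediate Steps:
(-223 + (121 - 1*161)) + (-2*(-6))*d = (-223 + (121 - 1*161)) - 2*(-6)*2 = (-223 + (121 - 161)) + 12*2 = (-223 - 40) + 24 = -263 + 24 = -239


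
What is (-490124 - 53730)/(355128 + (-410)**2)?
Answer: -271927/261614 ≈ -1.0394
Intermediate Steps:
(-490124 - 53730)/(355128 + (-410)**2) = -543854/(355128 + 168100) = -543854/523228 = -543854*1/523228 = -271927/261614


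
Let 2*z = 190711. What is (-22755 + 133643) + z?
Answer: 412487/2 ≈ 2.0624e+5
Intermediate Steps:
z = 190711/2 (z = (½)*190711 = 190711/2 ≈ 95356.)
(-22755 + 133643) + z = (-22755 + 133643) + 190711/2 = 110888 + 190711/2 = 412487/2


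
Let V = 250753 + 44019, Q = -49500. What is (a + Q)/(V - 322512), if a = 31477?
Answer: 18023/27740 ≈ 0.64971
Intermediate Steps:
V = 294772
(a + Q)/(V - 322512) = (31477 - 49500)/(294772 - 322512) = -18023/(-27740) = -18023*(-1/27740) = 18023/27740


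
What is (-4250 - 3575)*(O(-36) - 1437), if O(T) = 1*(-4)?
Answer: 11275825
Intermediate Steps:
O(T) = -4
(-4250 - 3575)*(O(-36) - 1437) = (-4250 - 3575)*(-4 - 1437) = -7825*(-1441) = 11275825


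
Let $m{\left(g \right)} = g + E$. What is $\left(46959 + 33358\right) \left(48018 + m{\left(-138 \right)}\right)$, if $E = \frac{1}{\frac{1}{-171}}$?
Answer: $3831843753$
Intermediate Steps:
$E = -171$ ($E = \frac{1}{- \frac{1}{171}} = -171$)
$m{\left(g \right)} = -171 + g$ ($m{\left(g \right)} = g - 171 = -171 + g$)
$\left(46959 + 33358\right) \left(48018 + m{\left(-138 \right)}\right) = \left(46959 + 33358\right) \left(48018 - 309\right) = 80317 \left(48018 - 309\right) = 80317 \cdot 47709 = 3831843753$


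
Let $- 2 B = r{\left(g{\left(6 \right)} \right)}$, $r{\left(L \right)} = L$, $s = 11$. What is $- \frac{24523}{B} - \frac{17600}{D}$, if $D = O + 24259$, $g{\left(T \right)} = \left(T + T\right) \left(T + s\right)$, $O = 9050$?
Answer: $\frac{271680469}{1132506} \approx 239.89$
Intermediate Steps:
$g{\left(T \right)} = 2 T \left(11 + T\right)$ ($g{\left(T \right)} = \left(T + T\right) \left(T + 11\right) = 2 T \left(11 + T\right)$)
$B = -102$ ($B = - \frac{2 \cdot 6 \left(11 + 6\right)}{2} = - \frac{2 \cdot 6 \cdot 17}{2} = \left(- \frac{1}{2}\right) 204 = -102$)
$D = 33309$ ($D = 9050 + 24259 = 33309$)
$- \frac{24523}{B} - \frac{17600}{D} = - \frac{24523}{-102} - \frac{17600}{33309} = \left(-24523\right) \left(- \frac{1}{102}\right) - \frac{17600}{33309} = \frac{24523}{102} - \frac{17600}{33309} = \frac{271680469}{1132506}$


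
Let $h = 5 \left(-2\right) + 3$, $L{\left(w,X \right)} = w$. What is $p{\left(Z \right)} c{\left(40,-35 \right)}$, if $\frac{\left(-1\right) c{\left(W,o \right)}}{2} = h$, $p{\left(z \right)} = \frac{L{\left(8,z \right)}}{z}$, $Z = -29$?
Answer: $- \frac{112}{29} \approx -3.8621$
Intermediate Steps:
$p{\left(z \right)} = \frac{8}{z}$
$h = -7$ ($h = -10 + 3 = -7$)
$c{\left(W,o \right)} = 14$ ($c{\left(W,o \right)} = \left(-2\right) \left(-7\right) = 14$)
$p{\left(Z \right)} c{\left(40,-35 \right)} = \frac{8}{-29} \cdot 14 = 8 \left(- \frac{1}{29}\right) 14 = \left(- \frac{8}{29}\right) 14 = - \frac{112}{29}$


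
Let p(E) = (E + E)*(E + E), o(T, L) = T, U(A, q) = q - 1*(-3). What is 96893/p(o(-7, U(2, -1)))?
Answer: 96893/196 ≈ 494.35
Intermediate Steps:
U(A, q) = 3 + q (U(A, q) = q + 3 = 3 + q)
p(E) = 4*E**2 (p(E) = (2*E)*(2*E) = 4*E**2)
96893/p(o(-7, U(2, -1))) = 96893/((4*(-7)**2)) = 96893/((4*49)) = 96893/196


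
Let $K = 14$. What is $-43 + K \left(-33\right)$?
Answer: $-505$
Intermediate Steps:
$-43 + K \left(-33\right) = -43 + 14 \left(-33\right) = -43 - 462 = -505$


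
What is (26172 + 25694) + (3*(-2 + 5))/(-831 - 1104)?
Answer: 11151189/215 ≈ 51866.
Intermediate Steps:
(26172 + 25694) + (3*(-2 + 5))/(-831 - 1104) = 51866 + (3*3)/(-1935) = 51866 + 9*(-1/1935) = 51866 - 1/215 = 11151189/215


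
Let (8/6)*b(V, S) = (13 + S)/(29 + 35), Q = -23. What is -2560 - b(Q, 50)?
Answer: -655549/256 ≈ -2560.7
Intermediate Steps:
b(V, S) = 39/256 + 3*S/256 (b(V, S) = 3*((13 + S)/(29 + 35))/4 = 3*((13 + S)/64)/4 = 3*((13 + S)*(1/64))/4 = 3*(13/64 + S/64)/4 = 39/256 + 3*S/256)
-2560 - b(Q, 50) = -2560 - (39/256 + (3/256)*50) = -2560 - (39/256 + 75/128) = -2560 - 1*189/256 = -2560 - 189/256 = -655549/256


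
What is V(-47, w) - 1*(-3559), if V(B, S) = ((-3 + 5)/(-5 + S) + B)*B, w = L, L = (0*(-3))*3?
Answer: 28934/5 ≈ 5786.8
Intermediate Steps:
L = 0 (L = 0*3 = 0)
w = 0
V(B, S) = B*(B + 2/(-5 + S)) (V(B, S) = (2/(-5 + S) + B)*B = (B + 2/(-5 + S))*B = B*(B + 2/(-5 + S)))
V(-47, w) - 1*(-3559) = -47*(2 - 5*(-47) - 47*0)/(-5 + 0) - 1*(-3559) = -47*(2 + 235 + 0)/(-5) + 3559 = -47*(-1/5)*237 + 3559 = 11139/5 + 3559 = 28934/5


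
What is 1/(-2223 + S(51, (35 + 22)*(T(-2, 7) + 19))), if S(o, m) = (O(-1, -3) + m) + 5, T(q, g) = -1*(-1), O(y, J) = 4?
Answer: -1/1074 ≈ -0.00093110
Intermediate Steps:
T(q, g) = 1
S(o, m) = 9 + m (S(o, m) = (4 + m) + 5 = 9 + m)
1/(-2223 + S(51, (35 + 22)*(T(-2, 7) + 19))) = 1/(-2223 + (9 + (35 + 22)*(1 + 19))) = 1/(-2223 + (9 + 57*20)) = 1/(-2223 + (9 + 1140)) = 1/(-2223 + 1149) = 1/(-1074) = -1/1074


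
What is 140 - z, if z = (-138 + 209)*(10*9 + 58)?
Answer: -10368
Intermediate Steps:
z = 10508 (z = 71*(90 + 58) = 71*148 = 10508)
140 - z = 140 - 1*10508 = 140 - 10508 = -10368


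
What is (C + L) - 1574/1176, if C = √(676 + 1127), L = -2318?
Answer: -1363771/588 + √1803 ≈ -2276.9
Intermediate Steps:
C = √1803 ≈ 42.462
(C + L) - 1574/1176 = (√1803 - 2318) - 1574/1176 = (-2318 + √1803) - 1574*1/1176 = (-2318 + √1803) - 787/588 = -1363771/588 + √1803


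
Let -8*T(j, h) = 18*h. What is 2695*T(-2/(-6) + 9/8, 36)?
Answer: -218295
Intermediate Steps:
T(j, h) = -9*h/4
2695*T(-2/(-6) + 9/8, 36) = 2695*(-9/4*36) = 2695*(-81) = -218295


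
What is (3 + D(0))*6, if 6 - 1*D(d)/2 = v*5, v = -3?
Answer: 270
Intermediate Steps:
D(d) = 42 (D(d) = 12 - (-6)*5 = 12 - 2*(-15) = 12 + 30 = 42)
(3 + D(0))*6 = (3 + 42)*6 = 45*6 = 270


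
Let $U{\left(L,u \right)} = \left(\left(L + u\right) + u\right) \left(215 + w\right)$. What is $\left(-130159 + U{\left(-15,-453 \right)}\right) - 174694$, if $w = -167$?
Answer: $-349061$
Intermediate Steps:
$U{\left(L,u \right)} = 48 L + 96 u$ ($U{\left(L,u \right)} = \left(\left(L + u\right) + u\right) \left(215 - 167\right) = \left(L + 2 u\right) 48 = 48 L + 96 u$)
$\left(-130159 + U{\left(-15,-453 \right)}\right) - 174694 = \left(-130159 + \left(48 \left(-15\right) + 96 \left(-453\right)\right)\right) - 174694 = \left(-130159 - 44208\right) - 174694 = -174367 - 174694 = -349061$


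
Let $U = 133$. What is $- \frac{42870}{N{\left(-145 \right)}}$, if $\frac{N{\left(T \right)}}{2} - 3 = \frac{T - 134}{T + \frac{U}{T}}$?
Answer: $- \frac{151173910}{34643} \approx -4363.8$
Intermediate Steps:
$N{\left(T \right)} = 6 + \frac{2 \left(-134 + T\right)}{T + \frac{133}{T}}$ ($N{\left(T \right)} = 6 + 2 \frac{T - 134}{T + \frac{133}{T}} = 6 + 2 \frac{-134 + T}{T + \frac{133}{T}} = 6 + \frac{2 \left(-134 + T\right)}{T + \frac{133}{T}}$)
$- \frac{42870}{N{\left(-145 \right)}} = - \frac{42870}{2 \frac{1}{133 + \left(-145\right)^{2}} \left(399 - -19430 + 4 \left(-145\right)^{2}\right)} = - \frac{42870}{2 \frac{1}{133 + 21025} \left(399 + 19430 + 4 \cdot 21025\right)} = - \frac{42870}{2 \cdot \frac{1}{21158} \left(399 + 19430 + 84100\right)} = - \frac{42870}{2 \cdot \frac{1}{21158} \cdot 103929} = - \frac{42870}{\frac{103929}{10579}} = \left(-42870\right) \frac{10579}{103929} = - \frac{151173910}{34643}$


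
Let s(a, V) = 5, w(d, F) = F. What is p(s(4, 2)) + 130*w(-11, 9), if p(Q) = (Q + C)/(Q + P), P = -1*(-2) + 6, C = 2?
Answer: 15217/13 ≈ 1170.5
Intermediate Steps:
P = 8 (P = 2 + 6 = 8)
p(Q) = (2 + Q)/(8 + Q) (p(Q) = (Q + 2)/(Q + 8) = (2 + Q)/(8 + Q))
p(s(4, 2)) + 130*w(-11, 9) = (2 + 5)/(8 + 5) + 130*9 = 7/13 + 1170 = 15217/13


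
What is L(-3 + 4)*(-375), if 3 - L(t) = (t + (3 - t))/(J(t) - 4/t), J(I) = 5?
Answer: 0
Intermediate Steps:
L(t) = 3 - 3/(5 - 4/t) (L(t) = 3 - (t + (3 - t))/(5 - 4/t) = 3 - 3/(5 - 4/t))
L(-3 + 4)*(-375) = (12*(-1 + (-3 + 4))/(-4 + 5*(-3 + 4)))*(-375) = (12*(-1 + 1)/(-4 + 5*1))*(-375) = (12*0/(-4 + 5))*(-375) = (12*0/1)*(-375) = (12*1*0)*(-375) = 0*(-375) = 0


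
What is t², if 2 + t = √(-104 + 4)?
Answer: -96 - 40*I ≈ -96.0 - 40.0*I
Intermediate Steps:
t = -2 + 10*I (t = -2 + √(-104 + 4) = -2 + √(-100) = -2 + 10*I ≈ -2.0 + 10.0*I)
t² = (-2 + 10*I)²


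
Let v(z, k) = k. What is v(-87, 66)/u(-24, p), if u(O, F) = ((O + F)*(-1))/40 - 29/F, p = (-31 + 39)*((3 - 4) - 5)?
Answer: 15840/577 ≈ 27.452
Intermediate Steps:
p = -48 (p = 8*(-1 - 5) = 8*(-6) = -48)
u(O, F) = -29/F - F/40 - O/40 (u(O, F) = ((F + O)*(-1))*(1/40) - 29/F = (-F - O)*(1/40) - 29/F = (-F/40 - O/40) - 29/F = -29/F - F/40 - O/40)
v(-87, 66)/u(-24, p) = 66/(((1/40)*(-1160 - 1*(-48)*(-48 - 24))/(-48))) = 66/(((1/40)*(-1/48)*(-1160 - 1*(-48)*(-72)))) = 66/(((1/40)*(-1/48)*(-1160 - 3456))) = 66/(((1/40)*(-1/48)*(-4616))) = 66/(577/240) = 66*(240/577) = 15840/577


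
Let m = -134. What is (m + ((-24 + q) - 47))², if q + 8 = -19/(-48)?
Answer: 104142025/2304 ≈ 45201.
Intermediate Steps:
q = -365/48 (q = -8 - 19/(-48) = -8 - 19*(-1/48) = -8 + 19/48 = -365/48 ≈ -7.6042)
(m + ((-24 + q) - 47))² = (-134 + ((-24 - 365/48) - 47))² = (-134 + (-1517/48 - 47))² = (-134 - 3773/48)² = (-10205/48)² = 104142025/2304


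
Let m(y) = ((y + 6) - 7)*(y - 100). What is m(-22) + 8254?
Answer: 11060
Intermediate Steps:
m(y) = (-1 + y)*(-100 + y) (m(y) = ((6 + y) - 7)*(-100 + y) = (-1 + y)*(-100 + y))
m(-22) + 8254 = (100 + (-22)² - 101*(-22)) + 8254 = (100 + 484 + 2222) + 8254 = 2806 + 8254 = 11060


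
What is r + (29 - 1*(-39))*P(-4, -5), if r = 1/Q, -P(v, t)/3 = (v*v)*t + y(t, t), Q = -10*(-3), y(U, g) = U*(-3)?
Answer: 397801/30 ≈ 13260.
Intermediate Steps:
y(U, g) = -3*U
Q = 30
P(v, t) = 9*t - 3*t*v² (P(v, t) = -3*((v*v)*t - 3*t) = -3*(v²*t - 3*t) = -3*(t*v² - 3*t) = -3*(-3*t + t*v²) = 9*t - 3*t*v²)
r = 1/30 ≈ 0.033333
r + (29 - 1*(-39))*P(-4, -5) = 1/30 + (29 - 1*(-39))*(3*(-5)*(3 - 1*(-4)²)) = 1/30 + (29 + 39)*(3*(-5)*(3 - 1*16)) = 1/30 + 68*(3*(-5)*(3 - 16)) = 1/30 + 68*(3*(-5)*(-13)) = 1/30 + 68*195 = 1/30 + 13260 = 397801/30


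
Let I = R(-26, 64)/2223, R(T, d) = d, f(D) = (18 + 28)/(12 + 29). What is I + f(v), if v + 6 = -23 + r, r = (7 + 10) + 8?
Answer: 104882/91143 ≈ 1.1507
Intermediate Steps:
r = 25 (r = 17 + 8 = 25)
v = -4 (v = -6 + (-23 + 25) = -6 + 2 = -4)
f(D) = 46/41
I = 64/2223 ≈ 0.028790
I + f(v) = 64/2223 + 46/41 = 104882/91143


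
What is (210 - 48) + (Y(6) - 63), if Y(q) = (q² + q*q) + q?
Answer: 177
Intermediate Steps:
Y(q) = q + 2*q² (Y(q) = (q² + q²) + q = 2*q² + q = q + 2*q²)
(210 - 48) + (Y(6) - 63) = (210 - 48) + (6*(1 + 2*6) - 63) = 162 + (6*(1 + 12) - 63) = 162 + (6*13 - 63) = 162 + (78 - 63) = 162 + 15 = 177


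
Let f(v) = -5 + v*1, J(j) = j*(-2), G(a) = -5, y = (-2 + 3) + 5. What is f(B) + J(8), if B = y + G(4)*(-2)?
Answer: -5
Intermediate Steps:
y = 6 (y = 1 + 5 = 6)
J(j) = -2*j
B = 16 (B = 6 - 5*(-2) = 6 + 10 = 16)
f(v) = -5 + v
f(B) + J(8) = (-5 + 16) - 2*8 = 11 - 16 = -5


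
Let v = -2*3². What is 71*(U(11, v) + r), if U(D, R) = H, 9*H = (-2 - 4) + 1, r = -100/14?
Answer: -34435/63 ≈ -546.59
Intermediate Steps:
v = -18 (v = -2*9 = -18)
r = -50/7 (r = -100*1/14 = -50/7 ≈ -7.1429)
H = -5/9 (H = ((-2 - 4) + 1)/9 = (-6 + 1)/9 = (⅑)*(-5) = -5/9 ≈ -0.55556)
U(D, R) = -5/9
71*(U(11, v) + r) = 71*(-5/9 - 50/7) = 71*(-485/63) = -34435/63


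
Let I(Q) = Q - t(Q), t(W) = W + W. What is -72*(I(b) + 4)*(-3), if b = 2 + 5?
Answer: -648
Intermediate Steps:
t(W) = 2*W
b = 7
I(Q) = -Q (I(Q) = Q - 2*Q = -Q)
-72*(I(b) + 4)*(-3) = -72*(-1*7 + 4)*(-3) = -72*(-7 + 4)*(-3) = -(-216)*(-3) = -72*9 = -648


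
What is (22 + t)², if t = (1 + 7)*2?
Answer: 1444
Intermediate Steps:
t = 16 (t = 8*2 = 16)
(22 + t)² = (22 + 16)² = 38² = 1444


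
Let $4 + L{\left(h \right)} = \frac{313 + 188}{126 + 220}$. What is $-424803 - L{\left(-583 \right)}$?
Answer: $- \frac{146980955}{346} \approx -4.248 \cdot 10^{5}$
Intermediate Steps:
$L{\left(h \right)} = - \frac{883}{346}$ ($L{\left(h \right)} = -4 + \frac{313 + 188}{126 + 220} = -4 + \frac{501}{346} = - \frac{883}{346}$)
$-424803 - L{\left(-583 \right)} = -424803 - - \frac{883}{346} = -424803 + \frac{883}{346} = - \frac{146980955}{346}$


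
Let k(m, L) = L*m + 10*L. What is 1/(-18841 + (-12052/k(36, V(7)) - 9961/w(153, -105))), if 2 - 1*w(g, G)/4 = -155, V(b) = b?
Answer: -4396/83059299 ≈ -5.2926e-5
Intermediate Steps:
k(m, L) = 10*L + L*m
w(g, G) = 628 (w(g, G) = 8 - 4*(-155) = 8 + 620 = 628)
1/(-18841 + (-12052/k(36, V(7)) - 9961/w(153, -105))) = 1/(-18841 + (-12052*1/(7*(10 + 36)) - 9961/628)) = 1/(-18841 + (-12052/(7*46) - 9961*1/628)) = 1/(-18841 + (-12052/322 - 9961/628)) = 1/(-18841 + (-12052*1/322 - 9961/628)) = 1/(-18841 + (-262/7 - 9961/628)) = 1/(-18841 - 234263/4396) = 1/(-83059299/4396) = -4396/83059299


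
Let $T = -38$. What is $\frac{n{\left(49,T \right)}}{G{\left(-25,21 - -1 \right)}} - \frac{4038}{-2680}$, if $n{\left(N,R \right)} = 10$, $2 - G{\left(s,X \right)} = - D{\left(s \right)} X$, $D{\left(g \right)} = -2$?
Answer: $\frac{35699}{28140} \approx 1.2686$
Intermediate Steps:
$G{\left(s,X \right)} = 2 - 2 X$ ($G{\left(s,X \right)} = 2 - \left(-1\right) \left(-2\right) X = 2 - 2 X$)
$\frac{n{\left(49,T \right)}}{G{\left(-25,21 - -1 \right)}} - \frac{4038}{-2680} = \frac{10}{2 - 2 \left(21 - -1\right)} - \frac{4038}{-2680} = \frac{10}{2 - 2 \left(21 + 1\right)} - - \frac{2019}{1340} = \frac{10}{2 - 44} + \frac{2019}{1340} = \frac{10}{-42} + \frac{2019}{1340} = 10 \left(- \frac{1}{42}\right) + \frac{2019}{1340} = - \frac{5}{21} + \frac{2019}{1340} = \frac{35699}{28140}$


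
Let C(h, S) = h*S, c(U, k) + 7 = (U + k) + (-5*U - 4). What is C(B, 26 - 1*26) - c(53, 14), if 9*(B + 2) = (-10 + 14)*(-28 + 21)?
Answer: 209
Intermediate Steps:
c(U, k) = -11 + k - 4*U (c(U, k) = -7 + ((U + k) + (-5*U - 4)) = -7 + ((U + k) + (-4 - 5*U)) = -7 + (-4 + k - 4*U) = -11 + k - 4*U)
B = -46/9 (B = -2 + ((-10 + 14)*(-28 + 21))/9 = -2 + (4*(-7))/9 = -2 + (1/9)*(-28) = -2 - 28/9 = -46/9 ≈ -5.1111)
C(h, S) = S*h
C(B, 26 - 1*26) - c(53, 14) = (26 - 1*26)*(-46/9) - (-11 + 14 - 4*53) = (26 - 26)*(-46/9) - (-11 + 14 - 212) = 0*(-46/9) - 1*(-209) = 0 + 209 = 209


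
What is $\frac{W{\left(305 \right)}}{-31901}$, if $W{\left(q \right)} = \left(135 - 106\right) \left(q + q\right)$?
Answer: $- \frac{17690}{31901} \approx -0.55453$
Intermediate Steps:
$W{\left(q \right)} = 58 q$ ($W{\left(q \right)} = 29 \cdot 2 q = 58 q$)
$\frac{W{\left(305 \right)}}{-31901} = \frac{58 \cdot 305}{-31901} = 17690 \left(- \frac{1}{31901}\right) = - \frac{17690}{31901}$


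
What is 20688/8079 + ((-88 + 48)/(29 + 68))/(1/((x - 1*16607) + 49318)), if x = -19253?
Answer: -1449026848/261221 ≈ -5547.1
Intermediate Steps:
20688/8079 + ((-88 + 48)/(29 + 68))/(1/((x - 1*16607) + 49318)) = 20688/8079 + ((-88 + 48)/(29 + 68))/(1/((-19253 - 1*16607) + 49318)) = 20688*(1/8079) + (-40/97)/(1/((-19253 - 16607) + 49318)) = 6896/2693 + ((1/97)*(-40))/(1/(-35860 + 49318)) = 6896/2693 - 40/(97*(1/13458)) = 6896/2693 - 40/(97*1/13458) = 6896/2693 - 40/97*13458 = 6896/2693 - 538320/97 = -1449026848/261221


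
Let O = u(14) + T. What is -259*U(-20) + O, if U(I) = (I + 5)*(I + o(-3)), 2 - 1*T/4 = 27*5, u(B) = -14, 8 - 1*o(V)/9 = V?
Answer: 306369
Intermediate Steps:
o(V) = 72 - 9*V
T = -532 (T = 8 - 108*5 = 8 - 4*135 = 8 - 540 = -532)
U(I) = (5 + I)*(99 + I) (U(I) = (I + 5)*(I + (72 - 9*(-3))) = (5 + I)*(I + (72 + 27)) = (5 + I)*(I + 99) = (5 + I)*(99 + I))
O = -546 (O = -14 - 532 = -546)
-259*U(-20) + O = -259*(495 + (-20)² + 104*(-20)) - 546 = -259*(495 + 400 - 2080) - 546 = -259*(-1185) - 546 = 306915 - 546 = 306369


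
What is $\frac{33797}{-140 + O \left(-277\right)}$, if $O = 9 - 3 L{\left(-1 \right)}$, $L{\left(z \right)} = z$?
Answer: $- \frac{33797}{3464} \approx -9.7566$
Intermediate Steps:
$O = 12$ ($O = 9 - -3 = 9 + 3 = 12$)
$\frac{33797}{-140 + O \left(-277\right)} = \frac{33797}{-140 + 12 \left(-277\right)} = \frac{33797}{-140 - 3324} = \frac{33797}{-3464} = 33797 \left(- \frac{1}{3464}\right) = - \frac{33797}{3464}$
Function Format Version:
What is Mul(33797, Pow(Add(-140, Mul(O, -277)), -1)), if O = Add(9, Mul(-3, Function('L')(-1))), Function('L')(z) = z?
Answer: Rational(-33797, 3464) ≈ -9.7566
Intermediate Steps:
O = 12 (O = Add(9, Mul(-3, -1)) = Add(9, 3) = 12)
Mul(33797, Pow(Add(-140, Mul(O, -277)), -1)) = Mul(33797, Pow(Add(-140, Mul(12, -277)), -1)) = Mul(33797, Pow(Add(-140, -3324), -1)) = Mul(33797, Pow(-3464, -1)) = Mul(33797, Rational(-1, 3464)) = Rational(-33797, 3464)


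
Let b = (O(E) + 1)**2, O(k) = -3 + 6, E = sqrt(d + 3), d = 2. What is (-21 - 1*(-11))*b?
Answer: -160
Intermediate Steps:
E = sqrt(5) (E = sqrt(2 + 3) = sqrt(5) ≈ 2.2361)
O(k) = 3
b = 16 (b = (3 + 1)**2 = 4**2 = 16)
(-21 - 1*(-11))*b = (-21 - 1*(-11))*16 = (-21 + 11)*16 = -10*16 = -160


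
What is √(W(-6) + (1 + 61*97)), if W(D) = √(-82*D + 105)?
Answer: √(5918 + √597) ≈ 77.087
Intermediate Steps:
W(D) = √(105 - 82*D)
√(W(-6) + (1 + 61*97)) = √(√(105 - 82*(-6)) + (1 + 61*97)) = √(√(105 + 492) + (1 + 5917)) = √(√597 + 5918) = √(5918 + √597)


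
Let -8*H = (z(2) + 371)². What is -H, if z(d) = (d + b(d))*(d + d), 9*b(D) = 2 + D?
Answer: 11744329/648 ≈ 18124.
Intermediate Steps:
b(D) = 2/9 + D/9 (b(D) = (2 + D)/9 = 2/9 + D/9)
z(d) = 2*d*(2/9 + 10*d/9) (z(d) = (d + (2/9 + d/9))*(d + d) = (2/9 + 10*d/9)*(2*d) = 2*d*(2/9 + 10*d/9))
H = -11744329/648 (H = -((4/9)*2*(1 + 5*2) + 371)²/8 = -((4/9)*2*(1 + 10) + 371)²/8 = -((4/9)*2*11 + 371)²/8 = -(88/9 + 371)²/8 = -(3427/9)²/8 = -⅛*11744329/81 = -11744329/648 ≈ -18124.)
-H = -1*(-11744329/648) = 11744329/648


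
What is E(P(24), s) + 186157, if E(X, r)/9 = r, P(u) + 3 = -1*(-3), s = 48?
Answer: 186589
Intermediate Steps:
P(u) = 0 (P(u) = -3 - 1*(-3) = -3 + 3 = 0)
E(X, r) = 9*r
E(P(24), s) + 186157 = 9*48 + 186157 = 432 + 186157 = 186589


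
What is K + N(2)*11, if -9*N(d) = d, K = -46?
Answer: -436/9 ≈ -48.444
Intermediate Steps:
N(d) = -d/9
K + N(2)*11 = -46 - ⅑*2*11 = -46 - 2/9*11 = -46 - 22/9 = -436/9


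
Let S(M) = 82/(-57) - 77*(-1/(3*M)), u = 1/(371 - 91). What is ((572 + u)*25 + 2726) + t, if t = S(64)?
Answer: 434751721/25536 ≈ 17025.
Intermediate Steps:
u = 1/280 ≈ 0.0035714
S(M) = -82/57 + 77/(3*M) (S(M) = 82*(-1/57) - 77*(-1/(3*M)) = -82/57 - (-77)/(3*M) = -82/57 + 77/(3*M))
t = -3785/3648 (t = (1/57)*(1463 - 82*64)/64 = (1/57)*(1/64)*(1463 - 5248) = (1/57)*(1/64)*(-3785) = -3785/3648 ≈ -1.0376)
((572 + u)*25 + 2726) + t = ((572 + 1/280)*25 + 2726) - 3785/3648 = ((160161/280)*25 + 2726) - 3785/3648 = (800805/56 + 2726) - 3785/3648 = 953461/56 - 3785/3648 = 434751721/25536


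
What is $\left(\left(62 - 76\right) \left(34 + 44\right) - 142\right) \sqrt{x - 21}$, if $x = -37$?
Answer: $- 1234 i \sqrt{58} \approx - 9397.9 i$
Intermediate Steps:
$\left(\left(62 - 76\right) \left(34 + 44\right) - 142\right) \sqrt{x - 21} = \left(\left(62 - 76\right) \left(34 + 44\right) - 142\right) \sqrt{-37 - 21} = \left(\left(-14\right) 78 - 142\right) \sqrt{-58} = \left(-1092 - 142\right) i \sqrt{58} = - 1234 i \sqrt{58}$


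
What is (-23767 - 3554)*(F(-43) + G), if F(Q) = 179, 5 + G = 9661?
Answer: -268702035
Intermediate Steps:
G = 9656 (G = -5 + 9661 = 9656)
(-23767 - 3554)*(F(-43) + G) = (-23767 - 3554)*(179 + 9656) = -27321*9835 = -268702035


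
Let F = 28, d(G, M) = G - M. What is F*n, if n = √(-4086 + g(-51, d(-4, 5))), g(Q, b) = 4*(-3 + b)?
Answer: 28*I*√4134 ≈ 1800.3*I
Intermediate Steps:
g(Q, b) = -12 + 4*b
n = I*√4134 (n = √(-4086 + (-12 + 4*(-4 - 1*5))) = √(-4086 + (-12 + 4*(-4 - 5))) = √(-4086 + (-12 + 4*(-9))) = √(-4086 + (-12 - 36)) = √(-4086 - 48) = √(-4134) = I*√4134 ≈ 64.296*I)
F*n = 28*(I*√4134) = 28*I*√4134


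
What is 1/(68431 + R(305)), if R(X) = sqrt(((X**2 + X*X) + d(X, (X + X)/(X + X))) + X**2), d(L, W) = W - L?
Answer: 68431/4682522990 - sqrt(278771)/4682522990 ≈ 1.4501e-5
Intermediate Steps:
R(X) = sqrt(1 - X + 3*X**2) (R(X) = sqrt(((X**2 + X*X) + ((X + X)/(X + X) - X)) + X**2) = sqrt(((X**2 + X**2) + ((2*X)/((2*X)) - X)) + X**2) = sqrt((2*X**2 + ((2*X)*(1/(2*X)) - X)) + X**2) = sqrt((2*X**2 + (1 - X)) + X**2) = sqrt((1 - X + 2*X**2) + X**2) = sqrt(1 - X + 3*X**2))
1/(68431 + R(305)) = 1/(68431 + sqrt(1 - 1*305 + 3*305**2)) = 1/(68431 + sqrt(1 - 305 + 3*93025)) = 1/(68431 + sqrt(1 - 305 + 279075)) = 1/(68431 + sqrt(278771))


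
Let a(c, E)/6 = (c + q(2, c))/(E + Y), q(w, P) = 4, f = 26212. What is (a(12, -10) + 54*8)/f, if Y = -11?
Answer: 748/45871 ≈ 0.016307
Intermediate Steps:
a(c, E) = 6*(4 + c)/(-11 + E) (a(c, E) = 6*((c + 4)/(E - 11)) = 6*((4 + c)/(-11 + E)) = 6*(4 + c)/(-11 + E))
(a(12, -10) + 54*8)/f = (6*(4 + 12)/(-11 - 10) + 54*8)/26212 = (6*16/(-21) + 432)*(1/26212) = (6*(-1/21)*16 + 432)*(1/26212) = (-32/7 + 432)*(1/26212) = (2992/7)*(1/26212) = 748/45871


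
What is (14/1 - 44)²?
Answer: 900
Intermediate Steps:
(14/1 - 44)² = (14*1 - 44)² = (14 - 44)² = (-30)² = 900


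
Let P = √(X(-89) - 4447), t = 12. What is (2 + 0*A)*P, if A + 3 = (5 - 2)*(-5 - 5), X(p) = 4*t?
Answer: 2*I*√4399 ≈ 132.65*I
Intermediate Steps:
X(p) = 48 (X(p) = 4*12 = 48)
P = I*√4399 (P = √(48 - 4447) = √(-4399) = I*√4399 ≈ 66.325*I)
A = -33 (A = -3 + (5 - 2)*(-5 - 5) = -3 + 3*(-10) = -3 - 30 = -33)
(2 + 0*A)*P = (2 + 0*(-33))*(I*√4399) = (2 + 0)*(I*√4399) = 2*(I*√4399) = 2*I*√4399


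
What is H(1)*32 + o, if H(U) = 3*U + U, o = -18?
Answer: 110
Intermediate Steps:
H(U) = 4*U
H(1)*32 + o = (4*1)*32 - 18 = 4*32 - 18 = 128 - 18 = 110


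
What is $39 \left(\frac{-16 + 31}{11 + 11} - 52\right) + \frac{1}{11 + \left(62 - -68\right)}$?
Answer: $- \frac{6208349}{3102} \approx -2001.4$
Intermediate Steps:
$39 \left(\frac{-16 + 31}{11 + 11} - 52\right) + \frac{1}{11 + \left(62 - -68\right)} = 39 \left(\frac{15}{22} - 52\right) + \frac{1}{11 + \left(62 + 68\right)} = 39 \left(15 \cdot \frac{1}{22} - 52\right) + \frac{1}{11 + 130} = 39 \left(\frac{15}{22} - 52\right) + \frac{1}{141} = 39 \left(- \frac{1129}{22}\right) + \frac{1}{141} = - \frac{44031}{22} + \frac{1}{141} = - \frac{6208349}{3102}$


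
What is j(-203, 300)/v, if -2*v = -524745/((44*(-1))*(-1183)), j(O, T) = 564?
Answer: 115808/1035 ≈ 111.89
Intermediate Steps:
v = 3105/616 (v = -(-524745)/(2*((44*(-1))*(-1183))) = -(-524745)/(2*((-44*(-1183)))) = -(-524745)/(2*52052) = -½*(-3105/308) = 3105/616 ≈ 5.0406)
j(-203, 300)/v = 564/(3105/616) = 564*(616/3105) = 115808/1035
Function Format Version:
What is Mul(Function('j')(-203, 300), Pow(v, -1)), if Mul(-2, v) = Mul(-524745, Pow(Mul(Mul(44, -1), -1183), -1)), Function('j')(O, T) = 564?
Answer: Rational(115808, 1035) ≈ 111.89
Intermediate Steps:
v = Rational(3105, 616) (v = Mul(Rational(-1, 2), Mul(-524745, Pow(Mul(Mul(44, -1), -1183), -1))) = Mul(Rational(-1, 2), Mul(-524745, Pow(Mul(-44, -1183), -1))) = Mul(Rational(-1, 2), Mul(-524745, Pow(52052, -1))) = Mul(Rational(-1, 2), Mul(-524745, Rational(1, 52052))) = Mul(Rational(-1, 2), Rational(-3105, 308)) = Rational(3105, 616) ≈ 5.0406)
Mul(Function('j')(-203, 300), Pow(v, -1)) = Mul(564, Pow(Rational(3105, 616), -1)) = Mul(564, Rational(616, 3105)) = Rational(115808, 1035)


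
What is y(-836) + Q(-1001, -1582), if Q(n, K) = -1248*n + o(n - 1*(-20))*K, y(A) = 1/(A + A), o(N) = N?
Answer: 4683589679/1672 ≈ 2.8012e+6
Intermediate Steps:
y(A) = 1/(2*A)
Q(n, K) = -1248*n + K*(20 + n) (Q(n, K) = -1248*n + (n - 1*(-20))*K = -1248*n + (n + 20)*K = -1248*n + (20 + n)*K = -1248*n + K*(20 + n))
y(-836) + Q(-1001, -1582) = (½)/(-836) + (-1248*(-1001) - 1582*(20 - 1001)) = (½)*(-1/836) + (1249248 - 1582*(-981)) = -1/1672 + (1249248 + 1551942) = -1/1672 + 2801190 = 4683589679/1672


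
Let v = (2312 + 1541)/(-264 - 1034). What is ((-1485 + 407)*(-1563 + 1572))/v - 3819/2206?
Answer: 27765875769/8499718 ≈ 3266.7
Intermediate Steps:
v = -3853/1298 (v = 3853/(-1298) = 3853*(-1/1298) = -3853/1298 ≈ -2.9684)
((-1485 + 407)*(-1563 + 1572))/v - 3819/2206 = ((-1485 + 407)*(-1563 + 1572))/(-3853/1298) - 3819/2206 = -1078*9*(-1298/3853) - 3819*1/2206 = -9702*(-1298/3853) - 3819/2206 = 12593196/3853 - 3819/2206 = 27765875769/8499718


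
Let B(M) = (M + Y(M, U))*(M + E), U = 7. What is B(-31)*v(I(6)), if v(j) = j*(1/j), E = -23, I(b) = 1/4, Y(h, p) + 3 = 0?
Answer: 1836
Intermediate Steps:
Y(h, p) = -3 (Y(h, p) = -3 + 0 = -3)
I(b) = ¼
v(j) = 1 (v(j) = j/j = 1)
B(M) = (-23 + M)*(-3 + M) (B(M) = (M - 3)*(M - 23) = (-3 + M)*(-23 + M) = (-23 + M)*(-3 + M))
B(-31)*v(I(6)) = (69 + (-31)² - 26*(-31))*1 = (69 + 961 + 806)*1 = 1836*1 = 1836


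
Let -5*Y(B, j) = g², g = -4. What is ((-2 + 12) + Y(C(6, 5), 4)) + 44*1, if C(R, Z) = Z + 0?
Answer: 254/5 ≈ 50.800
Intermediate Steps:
C(R, Z) = Z
Y(B, j) = -16/5 (Y(B, j) = -⅕*(-4)² = -⅕*16 = -16/5)
((-2 + 12) + Y(C(6, 5), 4)) + 44*1 = ((-2 + 12) - 16/5) + 44*1 = (10 - 16/5) + 44 = 34/5 + 44 = 254/5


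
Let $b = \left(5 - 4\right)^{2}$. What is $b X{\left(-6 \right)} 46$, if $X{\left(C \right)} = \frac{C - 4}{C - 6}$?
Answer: $\frac{115}{3} \approx 38.333$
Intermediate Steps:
$X{\left(C \right)} = \frac{-4 + C}{-6 + C}$
$b = 1$ ($b = 1^{2} = 1$)
$b X{\left(-6 \right)} 46 = 1 \frac{-4 - 6}{-6 - 6} \cdot 46 = 1 \frac{1}{-12} \left(-10\right) 46 = 1 \left(\left(- \frac{1}{12}\right) \left(-10\right)\right) 46 = 1 \cdot \frac{5}{6} \cdot 46 = \frac{5}{6} \cdot 46 = \frac{115}{3}$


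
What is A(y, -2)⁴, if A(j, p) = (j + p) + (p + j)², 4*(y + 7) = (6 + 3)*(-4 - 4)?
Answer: 242855782416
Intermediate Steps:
y = -25 (y = -7 + ((6 + 3)*(-4 - 4))/4 = -7 + (9*(-8))/4 = -7 + (¼)*(-72) = -7 - 18 = -25)
A(j, p) = j + p + (j + p)² (A(j, p) = (j + p) + (j + p)² = j + p + (j + p)²)
A(y, -2)⁴ = (-25 - 2 + (-25 - 2)²)⁴ = (-25 - 2 + (-27)²)⁴ = (-25 - 2 + 729)⁴ = 702⁴ = 242855782416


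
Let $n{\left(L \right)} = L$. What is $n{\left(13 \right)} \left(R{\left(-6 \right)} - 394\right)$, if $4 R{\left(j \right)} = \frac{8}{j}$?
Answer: $- \frac{15379}{3} \approx -5126.3$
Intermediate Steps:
$R{\left(j \right)} = \frac{2}{j}$ ($R{\left(j \right)} = \frac{8 \frac{1}{j}}{4} = \frac{2}{j}$)
$n{\left(13 \right)} \left(R{\left(-6 \right)} - 394\right) = 13 \left(\frac{2}{-6} - 394\right) = 13 \left(2 \left(- \frac{1}{6}\right) - 394\right) = 13 \left(- \frac{1}{3} - 394\right) = 13 \left(- \frac{1183}{3}\right) = - \frac{15379}{3}$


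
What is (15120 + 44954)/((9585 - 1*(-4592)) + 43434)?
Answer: 60074/57611 ≈ 1.0428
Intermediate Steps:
(15120 + 44954)/((9585 - 1*(-4592)) + 43434) = 60074/((9585 + 4592) + 43434) = 60074/(14177 + 43434) = 60074/57611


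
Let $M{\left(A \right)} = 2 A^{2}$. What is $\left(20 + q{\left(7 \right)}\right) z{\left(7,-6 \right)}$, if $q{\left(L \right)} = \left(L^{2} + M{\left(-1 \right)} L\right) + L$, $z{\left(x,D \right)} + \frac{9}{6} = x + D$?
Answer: $-45$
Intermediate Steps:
$z{\left(x,D \right)} = - \frac{3}{2} + D + x$ ($z{\left(x,D \right)} = - \frac{3}{2} + \left(x + D\right) = - \frac{3}{2} + \left(D + x\right) = - \frac{3}{2} + D + x$)
$q{\left(L \right)} = L^{2} + 3 L$ ($q{\left(L \right)} = \left(L^{2} + 2 \left(-1\right)^{2} L\right) + L = \left(L^{2} + 2 \cdot 1 L\right) + L = \left(L^{2} + 2 L\right) + L = L^{2} + 3 L$)
$\left(20 + q{\left(7 \right)}\right) z{\left(7,-6 \right)} = \left(20 + 7 \left(3 + 7\right)\right) \left(- \frac{3}{2} - 6 + 7\right) = \left(20 + 7 \cdot 10\right) \left(- \frac{1}{2}\right) = \left(20 + 70\right) \left(- \frac{1}{2}\right) = 90 \left(- \frac{1}{2}\right) = -45$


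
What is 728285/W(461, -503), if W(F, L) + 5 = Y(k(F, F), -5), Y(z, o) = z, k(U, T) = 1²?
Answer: -728285/4 ≈ -1.8207e+5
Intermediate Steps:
k(U, T) = 1
W(F, L) = -4 (W(F, L) = -5 + 1 = -4)
728285/W(461, -503) = 728285/(-4) = 728285*(-¼) = -728285/4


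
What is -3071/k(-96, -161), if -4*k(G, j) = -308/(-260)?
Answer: 798460/77 ≈ 10370.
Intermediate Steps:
k(G, j) = -77/260 (k(G, j) = -(-77)/(-260) = -(-77)*(-1)/260 = -¼*77/65 = -77/260)
-3071/k(-96, -161) = -3071/(-77/260) = -3071*(-260/77) = 798460/77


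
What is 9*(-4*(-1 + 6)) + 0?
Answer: -180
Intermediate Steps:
9*(-4*(-1 + 6)) + 0 = 9*(-4*5) + 0 = 9*(-20) + 0 = -180 + 0 = -180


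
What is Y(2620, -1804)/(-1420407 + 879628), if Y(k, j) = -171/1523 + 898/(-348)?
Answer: 713581/143307516558 ≈ 4.9794e-6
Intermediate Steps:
Y(k, j) = -713581/265002 (Y(k, j) = -171*1/1523 + 898*(-1/348) = -171/1523 - 449/174 = -713581/265002)
Y(2620, -1804)/(-1420407 + 879628) = -713581/(265002*(-1420407 + 879628)) = -713581/265002/(-540779) = -713581/265002*(-1/540779) = 713581/143307516558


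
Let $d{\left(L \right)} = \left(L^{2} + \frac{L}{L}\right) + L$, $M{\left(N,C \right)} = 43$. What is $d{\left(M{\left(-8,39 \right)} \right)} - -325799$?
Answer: $327692$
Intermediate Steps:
$d{\left(L \right)} = 1 + L + L^{2}$ ($d{\left(L \right)} = \left(L^{2} + 1\right) + L = \left(1 + L^{2}\right) + L = 1 + L + L^{2}$)
$d{\left(M{\left(-8,39 \right)} \right)} - -325799 = \left(1 + 43 + 43^{2}\right) - -325799 = \left(1 + 43 + 1849\right) + 325799 = 1893 + 325799 = 327692$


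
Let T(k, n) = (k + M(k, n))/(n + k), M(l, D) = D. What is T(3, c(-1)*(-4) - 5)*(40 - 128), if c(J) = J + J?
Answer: -88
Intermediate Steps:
c(J) = 2*J
T(k, n) = 1 (T(k, n) = (k + n)/(n + k) = (k + n)/(k + n) = 1)
T(3, c(-1)*(-4) - 5)*(40 - 128) = 1*(40 - 128) = 1*(-88) = -88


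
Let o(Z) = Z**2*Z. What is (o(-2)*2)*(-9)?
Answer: 144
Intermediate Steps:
o(Z) = Z**3
(o(-2)*2)*(-9) = ((-2)**3*2)*(-9) = -8*2*(-9) = -16*(-9) = 144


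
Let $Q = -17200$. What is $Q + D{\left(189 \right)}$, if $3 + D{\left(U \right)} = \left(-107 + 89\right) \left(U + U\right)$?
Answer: $-24007$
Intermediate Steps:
$D{\left(U \right)} = -3 - 36 U$ ($D{\left(U \right)} = -3 + \left(-107 + 89\right) \left(U + U\right) = -3 - 18 \cdot 2 U = -3 - 36 U$)
$Q + D{\left(189 \right)} = -17200 - 6807 = -24007$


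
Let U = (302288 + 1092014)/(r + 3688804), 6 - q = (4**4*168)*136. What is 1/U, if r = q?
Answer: -1080139/697151 ≈ -1.5494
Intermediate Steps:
q = -5849082 (q = 6 - 4**4*168*136 = 6 - 256*168*136 = 6 - 43008*136 = 6 - 1*5849088 = 6 - 5849088 = -5849082)
r = -5849082
U = -697151/1080139 (U = (302288 + 1092014)/(-5849082 + 3688804) = 1394302/(-2160278) = 1394302*(-1/2160278) = -697151/1080139 ≈ -0.64543)
1/U = 1/(-697151/1080139) = -1080139/697151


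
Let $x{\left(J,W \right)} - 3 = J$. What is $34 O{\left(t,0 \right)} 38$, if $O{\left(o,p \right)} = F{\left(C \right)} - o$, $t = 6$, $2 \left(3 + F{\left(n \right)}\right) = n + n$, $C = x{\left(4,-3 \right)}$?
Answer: $-2584$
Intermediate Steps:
$x{\left(J,W \right)} = 3 + J$
$C = 7$ ($C = 3 + 4 = 7$)
$F{\left(n \right)} = -3 + n$ ($F{\left(n \right)} = -3 + \frac{n + n}{2} = -3 + \frac{2 n}{2} = -3 + n$)
$O{\left(o,p \right)} = 4 - o$ ($O{\left(o,p \right)} = \left(-3 + 7\right) - o = 4 - o$)
$34 O{\left(t,0 \right)} 38 = 34 \left(4 - 6\right) 38 = 34 \left(-2\right) 38 = \left(-68\right) 38 = -2584$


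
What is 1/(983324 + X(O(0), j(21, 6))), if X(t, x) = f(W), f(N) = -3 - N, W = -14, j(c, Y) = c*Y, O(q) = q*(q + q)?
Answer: 1/983335 ≈ 1.0169e-6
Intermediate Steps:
O(q) = 2*q**2 (O(q) = q*(2*q) = 2*q**2)
j(c, Y) = Y*c
X(t, x) = 11 (X(t, x) = -3 - 1*(-14) = -3 + 14 = 11)
1/(983324 + X(O(0), j(21, 6))) = 1/(983324 + 11) = 1/983335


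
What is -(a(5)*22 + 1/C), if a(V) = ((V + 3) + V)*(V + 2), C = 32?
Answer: -64065/32 ≈ -2002.0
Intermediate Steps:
a(V) = (2 + V)*(3 + 2*V) (a(V) = ((3 + V) + V)*(2 + V) = (3 + 2*V)*(2 + V) = (2 + V)*(3 + 2*V))
-(a(5)*22 + 1/C) = -((6 + 2*5² + 7*5)*22 + 1/32) = -((6 + 2*25 + 35)*22 + 1/32) = -((6 + 50 + 35)*22 + 1/32) = -(91*22 + 1/32) = -(2002 + 1/32) = -1*64065/32 = -64065/32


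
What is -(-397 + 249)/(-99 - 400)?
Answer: -148/499 ≈ -0.29659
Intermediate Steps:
-(-397 + 249)/(-99 - 400) = -(-148)/(-499) = -(-148)*(-1)/499 = -1*148/499 = -148/499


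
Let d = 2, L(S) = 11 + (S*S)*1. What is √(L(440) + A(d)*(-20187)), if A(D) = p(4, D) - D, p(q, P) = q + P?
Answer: √112863 ≈ 335.95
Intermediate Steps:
L(S) = 11 + S² (L(S) = 11 + S²*1 = 11 + S²)
p(q, P) = P + q
A(D) = 4 (A(D) = (D + 4) - D = (4 + D) - D = 4)
√(L(440) + A(d)*(-20187)) = √((11 + 440²) + 4*(-20187)) = √((11 + 193600) - 80748) = √(193611 - 80748) = √112863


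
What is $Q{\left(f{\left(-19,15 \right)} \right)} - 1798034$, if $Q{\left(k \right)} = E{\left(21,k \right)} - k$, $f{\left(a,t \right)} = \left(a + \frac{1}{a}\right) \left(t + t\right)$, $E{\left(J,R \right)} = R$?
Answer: $-1798034$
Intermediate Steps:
$f{\left(a,t \right)} = 2 t \left(a + \frac{1}{a}\right)$ ($f{\left(a,t \right)} = \left(a + \frac{1}{a}\right) 2 t = 2 t \left(a + \frac{1}{a}\right)$)
$Q{\left(k \right)} = 0$ ($Q{\left(k \right)} = k - k = 0$)
$Q{\left(f{\left(-19,15 \right)} \right)} - 1798034 = 0 - 1798034 = -1798034$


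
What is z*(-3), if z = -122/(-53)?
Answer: -366/53 ≈ -6.9057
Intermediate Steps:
z = 122/53 (z = -122*(-1/53) = 122/53 ≈ 2.3019)
z*(-3) = (122/53)*(-3) = -366/53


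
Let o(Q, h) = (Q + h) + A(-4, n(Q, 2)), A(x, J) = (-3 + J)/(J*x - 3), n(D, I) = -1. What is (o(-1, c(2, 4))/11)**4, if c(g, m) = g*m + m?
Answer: 2401/14641 ≈ 0.16399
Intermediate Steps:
c(g, m) = m + g*m
A(x, J) = (-3 + J)/(-3 + J*x)
o(Q, h) = -4 + Q + h (o(Q, h) = (Q + h) + (-3 - 1)/(-3 - 1*(-4)) = (Q + h) - 4/(-3 + 4) = (Q + h) - 4/1 = (Q + h) + 1*(-4) = (Q + h) - 4 = -4 + Q + h)
(o(-1, c(2, 4))/11)**4 = ((-4 - 1 + 4*(1 + 2))/11)**4 = ((-4 - 1 + 4*3)*(1/11))**4 = ((-4 - 1 + 12)*(1/11))**4 = (7*(1/11))**4 = (7/11)**4 = 2401/14641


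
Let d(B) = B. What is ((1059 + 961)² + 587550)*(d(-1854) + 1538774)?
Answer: 7174265714000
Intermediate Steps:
((1059 + 961)² + 587550)*(d(-1854) + 1538774) = ((1059 + 961)² + 587550)*(-1854 + 1538774) = (2020² + 587550)*1536920 = (4080400 + 587550)*1536920 = 4667950*1536920 = 7174265714000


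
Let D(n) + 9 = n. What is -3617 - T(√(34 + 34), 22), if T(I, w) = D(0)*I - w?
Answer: -3595 + 18*√17 ≈ -3520.8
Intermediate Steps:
D(n) = -9 + n
T(I, w) = -w - 9*I (T(I, w) = (-9 + 0)*I - w = -9*I - w = -w - 9*I)
-3617 - T(√(34 + 34), 22) = -3617 - (-1*22 - 9*√(34 + 34)) = -3617 - (-22 - 18*√17) = -3617 + (22 + 18*√17) = -3595 + 18*√17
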